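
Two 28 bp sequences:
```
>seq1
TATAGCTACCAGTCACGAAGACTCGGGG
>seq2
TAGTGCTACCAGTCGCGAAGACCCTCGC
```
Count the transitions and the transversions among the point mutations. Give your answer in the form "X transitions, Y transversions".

2 transitions, 5 transversions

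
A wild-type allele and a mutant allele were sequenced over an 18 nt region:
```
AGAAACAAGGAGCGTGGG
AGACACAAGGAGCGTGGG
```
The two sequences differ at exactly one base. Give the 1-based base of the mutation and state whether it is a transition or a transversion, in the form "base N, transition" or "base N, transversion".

base 4, transversion

The sequences differ only at base 4: A→C (purine→pyrimidine), a transversion.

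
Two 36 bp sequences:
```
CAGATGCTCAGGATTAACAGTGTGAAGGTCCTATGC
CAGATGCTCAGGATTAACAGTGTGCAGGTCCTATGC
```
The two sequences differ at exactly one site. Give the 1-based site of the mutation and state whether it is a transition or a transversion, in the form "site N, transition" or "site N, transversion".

site 25, transversion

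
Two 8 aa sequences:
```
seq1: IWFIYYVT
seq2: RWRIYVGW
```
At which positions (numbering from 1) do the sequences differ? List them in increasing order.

1, 3, 6, 7, 8

Scanning 1-based: 1: I/R; 3: F/R; 6: Y/V; 7: V/G; 8: T/W.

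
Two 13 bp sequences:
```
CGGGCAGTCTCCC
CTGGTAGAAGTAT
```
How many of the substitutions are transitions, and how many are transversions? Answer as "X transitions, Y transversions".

3 transitions, 5 transversions

Mismatches (1-based):
position 2: G→T (purine→pyrimidine, transversion)
position 5: C→T (pyrimidine→pyrimidine, transition)
position 8: T→A (pyrimidine→purine, transversion)
position 9: C→A (pyrimidine→purine, transversion)
position 10: T→G (pyrimidine→purine, transversion)
position 11: C→T (pyrimidine→pyrimidine, transition)
position 12: C→A (pyrimidine→purine, transversion)
position 13: C→T (pyrimidine→pyrimidine, transition)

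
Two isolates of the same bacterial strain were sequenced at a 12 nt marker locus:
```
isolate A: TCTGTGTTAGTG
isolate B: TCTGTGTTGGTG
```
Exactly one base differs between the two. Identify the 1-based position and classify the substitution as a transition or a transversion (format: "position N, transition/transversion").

position 9, transition

Position 9 changes A→G. A is a purine and G is a purine, so this is a transition.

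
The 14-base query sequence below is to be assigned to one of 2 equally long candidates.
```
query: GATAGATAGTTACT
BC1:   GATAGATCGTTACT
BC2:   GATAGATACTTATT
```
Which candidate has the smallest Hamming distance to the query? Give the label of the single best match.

BC1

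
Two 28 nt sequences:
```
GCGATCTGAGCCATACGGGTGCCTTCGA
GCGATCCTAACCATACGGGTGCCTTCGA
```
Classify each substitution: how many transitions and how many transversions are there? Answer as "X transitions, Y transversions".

Transitions (purine↔purine or pyrimidine↔pyrimidine): 7 T→C, 10 G→A.
Transversions (purine↔pyrimidine): 8 G→T.

2 transitions, 1 transversion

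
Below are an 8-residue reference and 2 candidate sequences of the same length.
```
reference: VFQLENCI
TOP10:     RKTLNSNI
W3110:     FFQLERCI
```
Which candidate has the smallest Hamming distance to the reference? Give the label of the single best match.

W3110

Hamming distances to reference — TOP10: 6; W3110: 2.
Smallest is W3110 with 2 mismatches.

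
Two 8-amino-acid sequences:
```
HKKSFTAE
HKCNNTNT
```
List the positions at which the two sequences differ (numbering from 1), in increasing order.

3, 4, 5, 7, 8

Differences at position 3 (K→C), position 4 (S→N), position 5 (F→N), position 7 (A→N), position 8 (E→T).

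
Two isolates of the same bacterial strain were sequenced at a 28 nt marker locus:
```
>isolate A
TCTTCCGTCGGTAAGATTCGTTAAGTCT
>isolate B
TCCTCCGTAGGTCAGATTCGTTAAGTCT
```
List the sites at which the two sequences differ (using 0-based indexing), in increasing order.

Differences at site 2 (T→C), site 8 (C→A), site 12 (A→C).

2, 8, 12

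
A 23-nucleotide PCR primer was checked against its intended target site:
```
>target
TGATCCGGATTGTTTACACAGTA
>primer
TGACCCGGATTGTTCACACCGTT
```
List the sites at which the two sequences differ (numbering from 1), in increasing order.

Differences at site 4 (T→C), site 15 (T→C), site 20 (A→C), site 23 (A→T).

4, 15, 20, 23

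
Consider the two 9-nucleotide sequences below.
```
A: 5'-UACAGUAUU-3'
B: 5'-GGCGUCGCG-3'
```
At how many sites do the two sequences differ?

8

Comparing position by position, 8 sites differ: 1 (U/G), 2 (A/G), 4 (A/G), 5 (G/U), 6 (U/C), 7 (A/G), 8 (U/C), 9 (U/G).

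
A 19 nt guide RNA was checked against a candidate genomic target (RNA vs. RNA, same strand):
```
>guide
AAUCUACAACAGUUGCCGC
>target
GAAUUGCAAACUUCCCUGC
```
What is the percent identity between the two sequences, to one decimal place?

47.4%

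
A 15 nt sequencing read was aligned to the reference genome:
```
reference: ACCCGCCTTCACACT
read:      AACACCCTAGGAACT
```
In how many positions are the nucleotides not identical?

7

Comparing position by position, 7 positions differ: 2 (C/A), 4 (C/A), 5 (G/C), 9 (T/A), 10 (C/G), 11 (A/G), 12 (C/A).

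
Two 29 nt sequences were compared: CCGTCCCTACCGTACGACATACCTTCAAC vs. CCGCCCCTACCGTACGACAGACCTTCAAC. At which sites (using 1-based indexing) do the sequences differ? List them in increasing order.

4, 20

Scanning 1-based: 4: T/C; 20: T/G.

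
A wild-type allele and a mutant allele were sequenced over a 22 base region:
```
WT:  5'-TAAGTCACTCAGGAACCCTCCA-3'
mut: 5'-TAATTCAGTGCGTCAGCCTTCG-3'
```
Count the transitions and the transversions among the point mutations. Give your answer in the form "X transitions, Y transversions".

2 transitions, 7 transversions

Mismatches (1-based):
base 4: G→T (purine→pyrimidine, transversion)
base 8: C→G (pyrimidine→purine, transversion)
base 10: C→G (pyrimidine→purine, transversion)
base 11: A→C (purine→pyrimidine, transversion)
base 13: G→T (purine→pyrimidine, transversion)
base 14: A→C (purine→pyrimidine, transversion)
base 16: C→G (pyrimidine→purine, transversion)
base 20: C→T (pyrimidine→pyrimidine, transition)
base 22: A→G (purine→purine, transition)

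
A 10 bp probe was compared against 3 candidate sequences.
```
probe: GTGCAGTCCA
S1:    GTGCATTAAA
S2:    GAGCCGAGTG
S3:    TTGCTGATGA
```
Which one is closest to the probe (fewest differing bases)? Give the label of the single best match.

Hamming distances to probe — S1: 3; S2: 6; S3: 5.
Smallest is S1 with 3 mismatches.

S1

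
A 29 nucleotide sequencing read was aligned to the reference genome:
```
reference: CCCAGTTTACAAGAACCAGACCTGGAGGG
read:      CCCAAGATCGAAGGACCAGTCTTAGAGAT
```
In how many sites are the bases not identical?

Comparing position by position, 11 sites differ: 5 (G/A), 6 (T/G), 7 (T/A), 9 (A/C), 10 (C/G), 14 (A/G), 20 (A/T), 22 (C/T), 24 (G/A), 28 (G/A), 29 (G/T).

11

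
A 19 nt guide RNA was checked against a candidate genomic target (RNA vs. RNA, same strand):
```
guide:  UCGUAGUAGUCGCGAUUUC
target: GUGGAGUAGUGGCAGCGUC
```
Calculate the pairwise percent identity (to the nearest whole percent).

58%

8 positions differ (1, 2, 4, 11, 14, 15, 16, 17), so 11 of 19 match: 11/19 = 57.89%.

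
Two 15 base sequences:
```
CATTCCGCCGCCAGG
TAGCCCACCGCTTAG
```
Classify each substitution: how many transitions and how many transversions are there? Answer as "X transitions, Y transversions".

5 transitions, 2 transversions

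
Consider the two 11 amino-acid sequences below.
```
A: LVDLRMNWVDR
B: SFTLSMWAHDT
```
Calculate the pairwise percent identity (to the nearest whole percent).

8 positions differ (1, 2, 3, 5, 7, 8, 9, 11), so 3 of 11 match: 3/11 = 27.27%.

27%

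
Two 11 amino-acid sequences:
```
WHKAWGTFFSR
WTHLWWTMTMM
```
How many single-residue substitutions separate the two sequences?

8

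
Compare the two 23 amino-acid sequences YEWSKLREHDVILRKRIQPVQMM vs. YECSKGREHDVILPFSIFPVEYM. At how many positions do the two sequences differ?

8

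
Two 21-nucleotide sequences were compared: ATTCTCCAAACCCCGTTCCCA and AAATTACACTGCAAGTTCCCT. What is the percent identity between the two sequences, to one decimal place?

52.4%

Mismatches at positions 2, 3, 4, 6, 9, 10, 11, 13, 14, 21 (1-based): 10 of 21.
Identical positions: 11/21 = 52.38% → 52.4%.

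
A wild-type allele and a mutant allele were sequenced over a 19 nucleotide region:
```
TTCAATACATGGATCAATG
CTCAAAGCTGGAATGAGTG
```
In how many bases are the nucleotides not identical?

Comparing position by position, 8 bases differ: 1 (T/C), 6 (T/A), 7 (A/G), 9 (A/T), 10 (T/G), 12 (G/A), 15 (C/G), 17 (A/G).

8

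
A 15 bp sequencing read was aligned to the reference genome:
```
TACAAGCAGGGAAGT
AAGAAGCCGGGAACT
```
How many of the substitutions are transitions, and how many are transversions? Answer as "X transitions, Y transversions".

0 transitions, 4 transversions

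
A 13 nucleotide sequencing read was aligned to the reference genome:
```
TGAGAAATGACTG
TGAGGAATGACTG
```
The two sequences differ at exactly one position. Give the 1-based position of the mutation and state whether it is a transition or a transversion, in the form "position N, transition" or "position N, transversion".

The sequences differ only at position 5: A→G (purine→purine), a transition.

position 5, transition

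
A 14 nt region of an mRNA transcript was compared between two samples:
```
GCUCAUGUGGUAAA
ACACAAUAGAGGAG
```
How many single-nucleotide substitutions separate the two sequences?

9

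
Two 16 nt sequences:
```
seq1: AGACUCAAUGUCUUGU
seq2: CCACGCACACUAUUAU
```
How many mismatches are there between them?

Comparing position by position, 8 positions differ: 1 (A/C), 2 (G/C), 5 (U/G), 8 (A/C), 9 (U/A), 10 (G/C), 12 (C/A), 15 (G/A).

8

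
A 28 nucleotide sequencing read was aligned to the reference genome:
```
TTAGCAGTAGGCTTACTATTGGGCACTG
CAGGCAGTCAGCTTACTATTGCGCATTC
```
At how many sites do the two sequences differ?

8

Comparing position by position, 8 sites differ: 1 (T/C), 2 (T/A), 3 (A/G), 9 (A/C), 10 (G/A), 22 (G/C), 26 (C/T), 28 (G/C).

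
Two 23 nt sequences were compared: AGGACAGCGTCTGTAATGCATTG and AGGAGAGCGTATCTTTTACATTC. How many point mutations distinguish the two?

7

Mismatches (1-based): base 5: C→G; base 11: C→A; base 13: G→C; base 15: A→T; base 16: A→T; base 18: G→A; base 23: G→C.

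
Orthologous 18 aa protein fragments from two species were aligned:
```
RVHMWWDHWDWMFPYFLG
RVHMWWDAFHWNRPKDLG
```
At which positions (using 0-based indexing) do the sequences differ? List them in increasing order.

Differences at position 7 (H→A), position 8 (W→F), position 9 (D→H), position 11 (M→N), position 12 (F→R), position 14 (Y→K), position 15 (F→D).

7, 8, 9, 11, 12, 14, 15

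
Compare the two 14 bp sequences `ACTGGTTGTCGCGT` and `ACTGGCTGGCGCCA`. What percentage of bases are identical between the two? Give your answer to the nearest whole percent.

4 positions differ (6, 9, 13, 14), so 10 of 14 match: 10/14 = 71.43%.

71%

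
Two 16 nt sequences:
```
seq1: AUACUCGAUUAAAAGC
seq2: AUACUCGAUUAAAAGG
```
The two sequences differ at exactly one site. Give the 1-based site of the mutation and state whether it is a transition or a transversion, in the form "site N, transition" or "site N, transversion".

site 16, transversion

Site 16 changes C→G. C is a pyrimidine and G is a purine, so this is a transversion.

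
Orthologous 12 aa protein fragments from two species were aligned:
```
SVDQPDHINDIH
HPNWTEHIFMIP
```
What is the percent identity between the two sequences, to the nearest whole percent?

25%

9 positions differ (1, 2, 3, 4, 5, 6, 9, 10, 12), so 3 of 12 match: 3/12 = 25%.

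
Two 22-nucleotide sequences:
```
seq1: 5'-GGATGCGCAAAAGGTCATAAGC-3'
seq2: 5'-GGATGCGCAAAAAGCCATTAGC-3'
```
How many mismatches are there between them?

3

Comparing position by position, 3 bases differ: 13 (G/A), 15 (T/C), 19 (A/T).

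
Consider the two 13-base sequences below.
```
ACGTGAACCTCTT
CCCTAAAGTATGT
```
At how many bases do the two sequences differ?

8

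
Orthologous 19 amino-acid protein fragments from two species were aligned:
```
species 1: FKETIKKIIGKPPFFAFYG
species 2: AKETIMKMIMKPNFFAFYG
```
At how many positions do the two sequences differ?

The sequences differ at positions 1, 6, 8, 10, 13 (1-based) — 5 in total.

5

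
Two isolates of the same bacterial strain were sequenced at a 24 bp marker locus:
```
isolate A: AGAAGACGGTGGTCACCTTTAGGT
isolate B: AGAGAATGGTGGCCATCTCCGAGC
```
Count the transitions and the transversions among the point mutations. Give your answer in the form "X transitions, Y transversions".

10 transitions, 0 transversions

Transitions (purine↔purine or pyrimidine↔pyrimidine): 4 A→G, 5 G→A, 7 C→T, 13 T→C, 16 C→T, 19 T→C, 20 T→C, 21 A→G, 22 G→A, 24 T→C.
Transversions (purine↔pyrimidine): none.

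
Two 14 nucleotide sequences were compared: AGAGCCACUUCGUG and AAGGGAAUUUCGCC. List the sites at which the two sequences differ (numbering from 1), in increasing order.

Scanning 1-based: 2: G/A; 3: A/G; 5: C/G; 6: C/A; 8: C/U; 13: U/C; 14: G/C.

2, 3, 5, 6, 8, 13, 14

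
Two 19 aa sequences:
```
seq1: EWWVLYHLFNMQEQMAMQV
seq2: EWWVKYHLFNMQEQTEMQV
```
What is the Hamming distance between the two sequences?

3

Comparing position by position, 3 positions differ: 5 (L/K), 15 (M/T), 16 (A/E).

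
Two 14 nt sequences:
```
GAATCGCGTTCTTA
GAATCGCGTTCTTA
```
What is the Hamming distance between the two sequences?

The two sequences are identical at every position.

0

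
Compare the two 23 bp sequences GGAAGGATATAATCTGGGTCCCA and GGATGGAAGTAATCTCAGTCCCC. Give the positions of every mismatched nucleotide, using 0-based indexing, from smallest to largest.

3, 7, 8, 15, 16, 22

Differences at position 3 (A→T), position 7 (T→A), position 8 (A→G), position 15 (G→C), position 16 (G→A), position 22 (A→C).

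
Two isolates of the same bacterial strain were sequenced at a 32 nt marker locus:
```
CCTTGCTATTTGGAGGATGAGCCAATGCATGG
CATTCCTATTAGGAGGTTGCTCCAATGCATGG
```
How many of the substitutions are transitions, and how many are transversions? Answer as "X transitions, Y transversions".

Mismatches (1-based):
base 2: C→A (pyrimidine→purine, transversion)
base 5: G→C (purine→pyrimidine, transversion)
base 11: T→A (pyrimidine→purine, transversion)
base 17: A→T (purine→pyrimidine, transversion)
base 20: A→C (purine→pyrimidine, transversion)
base 21: G→T (purine→pyrimidine, transversion)

0 transitions, 6 transversions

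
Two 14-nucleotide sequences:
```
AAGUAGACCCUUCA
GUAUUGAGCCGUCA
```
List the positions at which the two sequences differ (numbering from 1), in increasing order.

Scanning 1-based: 1: A/G; 2: A/U; 3: G/A; 5: A/U; 8: C/G; 11: U/G.

1, 2, 3, 5, 8, 11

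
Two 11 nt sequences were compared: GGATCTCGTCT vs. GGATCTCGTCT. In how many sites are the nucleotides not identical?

No positions differ; the sequences are identical.

0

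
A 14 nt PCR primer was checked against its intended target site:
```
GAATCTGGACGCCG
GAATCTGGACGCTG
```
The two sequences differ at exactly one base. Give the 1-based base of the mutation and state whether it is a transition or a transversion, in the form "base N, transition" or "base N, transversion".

base 13, transition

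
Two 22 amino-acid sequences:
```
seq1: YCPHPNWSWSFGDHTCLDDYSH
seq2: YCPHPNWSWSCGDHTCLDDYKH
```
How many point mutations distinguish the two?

2

The sequences differ at residues 11, 21 (1-based) — 2 in total.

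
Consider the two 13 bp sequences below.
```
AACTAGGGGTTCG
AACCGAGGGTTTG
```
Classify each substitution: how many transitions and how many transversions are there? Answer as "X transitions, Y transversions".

4 transitions, 0 transversions

Mismatches (1-based):
base 4: T→C (pyrimidine→pyrimidine, transition)
base 5: A→G (purine→purine, transition)
base 6: G→A (purine→purine, transition)
base 12: C→T (pyrimidine→pyrimidine, transition)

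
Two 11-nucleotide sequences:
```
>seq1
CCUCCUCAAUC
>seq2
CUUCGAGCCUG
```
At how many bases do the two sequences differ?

7

The sequences differ at bases 2, 5, 6, 7, 8, 9, 11 (1-based) — 7 in total.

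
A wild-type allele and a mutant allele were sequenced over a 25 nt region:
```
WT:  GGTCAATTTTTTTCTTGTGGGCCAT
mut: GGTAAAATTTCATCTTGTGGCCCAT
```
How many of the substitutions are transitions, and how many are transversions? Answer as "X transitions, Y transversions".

Mismatches (1-based):
position 4: C→A (pyrimidine→purine, transversion)
position 7: T→A (pyrimidine→purine, transversion)
position 11: T→C (pyrimidine→pyrimidine, transition)
position 12: T→A (pyrimidine→purine, transversion)
position 21: G→C (purine→pyrimidine, transversion)

1 transition, 4 transversions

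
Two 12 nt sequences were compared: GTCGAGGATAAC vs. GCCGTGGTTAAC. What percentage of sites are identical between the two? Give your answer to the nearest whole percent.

75%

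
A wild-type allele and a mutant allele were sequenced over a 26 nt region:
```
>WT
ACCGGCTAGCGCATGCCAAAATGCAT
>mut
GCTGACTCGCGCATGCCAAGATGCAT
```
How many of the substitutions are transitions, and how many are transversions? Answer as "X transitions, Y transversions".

Mismatches (1-based):
position 1: A→G (purine→purine, transition)
position 3: C→T (pyrimidine→pyrimidine, transition)
position 5: G→A (purine→purine, transition)
position 8: A→C (purine→pyrimidine, transversion)
position 20: A→G (purine→purine, transition)

4 transitions, 1 transversion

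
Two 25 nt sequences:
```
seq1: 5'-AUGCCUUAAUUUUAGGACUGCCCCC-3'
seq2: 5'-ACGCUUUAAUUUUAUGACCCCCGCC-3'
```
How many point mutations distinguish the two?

The sequences differ at positions 2, 5, 15, 19, 20, 23 (1-based) — 6 in total.

6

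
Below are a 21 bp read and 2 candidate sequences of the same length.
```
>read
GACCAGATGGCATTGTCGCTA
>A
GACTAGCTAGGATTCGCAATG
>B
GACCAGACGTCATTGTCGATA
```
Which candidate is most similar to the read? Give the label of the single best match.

B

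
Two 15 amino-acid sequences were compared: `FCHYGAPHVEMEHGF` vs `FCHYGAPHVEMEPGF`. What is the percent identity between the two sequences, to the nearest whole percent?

93%

Mismatch at position 13 (1-based): 1 of 15.
Identical positions: 14/15 = 93.33% → 93%.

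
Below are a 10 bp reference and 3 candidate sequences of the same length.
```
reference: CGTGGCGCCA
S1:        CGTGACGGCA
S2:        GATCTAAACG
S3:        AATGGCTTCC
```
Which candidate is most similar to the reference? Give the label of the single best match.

S1

S1 differs at 2 bases; S2 differs at 8 bases; S3 differs at 5 bases. The closest is S1.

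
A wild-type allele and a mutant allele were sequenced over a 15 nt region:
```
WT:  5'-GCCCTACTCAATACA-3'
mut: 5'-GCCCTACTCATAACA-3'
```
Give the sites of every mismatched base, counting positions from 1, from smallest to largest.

11, 12

Differences at site 11 (A→T), site 12 (T→A).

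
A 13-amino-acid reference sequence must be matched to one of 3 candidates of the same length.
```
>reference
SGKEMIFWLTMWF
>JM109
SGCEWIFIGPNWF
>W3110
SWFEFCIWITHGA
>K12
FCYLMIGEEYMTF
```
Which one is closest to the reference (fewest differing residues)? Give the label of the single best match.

JM109

Hamming distances to reference — JM109: 6; W3110: 9; K12: 9.
Smallest is JM109 with 6 mismatches.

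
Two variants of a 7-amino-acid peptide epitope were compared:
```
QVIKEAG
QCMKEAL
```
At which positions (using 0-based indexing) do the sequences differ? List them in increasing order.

1, 2, 6

Differences at position 1 (V→C), position 2 (I→M), position 6 (G→L).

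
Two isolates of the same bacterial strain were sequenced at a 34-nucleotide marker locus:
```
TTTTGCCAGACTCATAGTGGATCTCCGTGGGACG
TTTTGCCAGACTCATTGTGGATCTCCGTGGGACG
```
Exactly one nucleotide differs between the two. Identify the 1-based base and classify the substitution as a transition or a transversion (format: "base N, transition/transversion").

base 16, transversion

Base 16 changes A→T. A is a purine and T is a pyrimidine, so this is a transversion.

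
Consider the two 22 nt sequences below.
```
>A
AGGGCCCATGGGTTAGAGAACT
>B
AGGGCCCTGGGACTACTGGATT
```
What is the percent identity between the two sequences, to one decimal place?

63.6%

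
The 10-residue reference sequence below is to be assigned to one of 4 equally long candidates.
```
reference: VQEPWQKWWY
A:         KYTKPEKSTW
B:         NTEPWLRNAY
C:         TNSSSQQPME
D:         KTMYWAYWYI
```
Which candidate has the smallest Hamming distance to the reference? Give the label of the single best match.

B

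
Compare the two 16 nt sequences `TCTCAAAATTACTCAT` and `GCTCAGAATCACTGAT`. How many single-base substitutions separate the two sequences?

4

Mismatches (1-based): position 1: T→G; position 6: A→G; position 10: T→C; position 14: C→G.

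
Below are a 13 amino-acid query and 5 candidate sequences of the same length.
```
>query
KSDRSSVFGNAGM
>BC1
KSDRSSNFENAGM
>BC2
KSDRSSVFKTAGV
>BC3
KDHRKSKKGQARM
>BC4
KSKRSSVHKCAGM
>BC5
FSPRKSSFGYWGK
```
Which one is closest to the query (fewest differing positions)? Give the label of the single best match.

BC1 differs at 2 positions; BC2 differs at 3 positions; BC3 differs at 7 positions; BC4 differs at 4 positions; BC5 differs at 7 positions. The closest is BC1.

BC1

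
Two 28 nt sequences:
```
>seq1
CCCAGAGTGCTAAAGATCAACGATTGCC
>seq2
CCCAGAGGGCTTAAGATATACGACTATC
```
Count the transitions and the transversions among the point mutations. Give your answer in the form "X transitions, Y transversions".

3 transitions, 4 transversions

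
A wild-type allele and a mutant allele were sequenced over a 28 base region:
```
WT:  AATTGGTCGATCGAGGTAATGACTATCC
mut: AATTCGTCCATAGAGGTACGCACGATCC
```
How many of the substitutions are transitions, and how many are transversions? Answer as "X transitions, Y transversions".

Transitions (purine↔purine or pyrimidine↔pyrimidine): none.
Transversions (purine↔pyrimidine): 5 G→C, 9 G→C, 12 C→A, 19 A→C, 20 T→G, 21 G→C, 24 T→G.

0 transitions, 7 transversions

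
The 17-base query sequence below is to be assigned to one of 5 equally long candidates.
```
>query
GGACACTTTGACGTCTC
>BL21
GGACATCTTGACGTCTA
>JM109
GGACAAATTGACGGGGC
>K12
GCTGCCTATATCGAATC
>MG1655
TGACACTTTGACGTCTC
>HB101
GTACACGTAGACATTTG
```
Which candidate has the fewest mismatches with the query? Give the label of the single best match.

BL21 differs at 3 bases; JM109 differs at 5 bases; K12 differs at 9 bases; MG1655 differs at 1 base; HB101 differs at 6 bases. The closest is MG1655.

MG1655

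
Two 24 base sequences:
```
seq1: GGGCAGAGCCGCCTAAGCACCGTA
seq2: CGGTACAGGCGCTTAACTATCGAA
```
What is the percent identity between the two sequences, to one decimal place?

62.5%

Mismatches at positions 1, 4, 6, 9, 13, 17, 18, 20, 23 (1-based): 9 of 24.
Identical positions: 15/24 = 62.5% → 62.5%.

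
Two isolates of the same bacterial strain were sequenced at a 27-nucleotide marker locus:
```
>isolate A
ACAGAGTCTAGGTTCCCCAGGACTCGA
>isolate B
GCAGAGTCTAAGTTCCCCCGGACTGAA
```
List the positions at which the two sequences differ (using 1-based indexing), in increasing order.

1, 11, 19, 25, 26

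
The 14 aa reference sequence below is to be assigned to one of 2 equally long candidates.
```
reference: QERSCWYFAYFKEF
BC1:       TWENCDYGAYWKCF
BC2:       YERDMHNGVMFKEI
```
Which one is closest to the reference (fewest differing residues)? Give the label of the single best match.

BC1 differs at 8 residues; BC2 differs at 9 residues. The closest is BC1.

BC1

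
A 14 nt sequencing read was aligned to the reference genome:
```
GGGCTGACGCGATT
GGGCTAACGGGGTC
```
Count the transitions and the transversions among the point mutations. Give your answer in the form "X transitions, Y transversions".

3 transitions, 1 transversion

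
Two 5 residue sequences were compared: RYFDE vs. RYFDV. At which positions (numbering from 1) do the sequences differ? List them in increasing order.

Differences at position 5 (E→V).

5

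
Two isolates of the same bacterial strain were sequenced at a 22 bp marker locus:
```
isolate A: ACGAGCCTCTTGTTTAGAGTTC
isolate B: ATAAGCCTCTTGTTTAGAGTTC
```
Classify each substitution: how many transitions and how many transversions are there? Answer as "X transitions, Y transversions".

2 transitions, 0 transversions

Mismatches (1-based):
position 2: C→T (pyrimidine→pyrimidine, transition)
position 3: G→A (purine→purine, transition)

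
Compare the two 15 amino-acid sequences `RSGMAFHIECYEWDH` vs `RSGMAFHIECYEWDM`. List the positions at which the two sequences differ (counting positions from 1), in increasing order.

15

Scanning 1-based: 15: H/M.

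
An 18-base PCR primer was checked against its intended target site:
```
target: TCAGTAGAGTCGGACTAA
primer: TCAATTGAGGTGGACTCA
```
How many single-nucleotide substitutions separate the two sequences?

5

The sequences differ at bases 4, 6, 10, 11, 17 (1-based) — 5 in total.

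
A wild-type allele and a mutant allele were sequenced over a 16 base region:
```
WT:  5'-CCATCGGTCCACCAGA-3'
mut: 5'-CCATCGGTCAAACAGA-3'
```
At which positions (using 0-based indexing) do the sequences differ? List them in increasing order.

9, 11

Scanning 0-based: 9: C/A; 11: C/A.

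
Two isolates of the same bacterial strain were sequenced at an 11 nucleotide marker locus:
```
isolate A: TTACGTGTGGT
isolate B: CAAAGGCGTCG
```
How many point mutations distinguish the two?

The sequences differ at sites 1, 2, 4, 6, 7, 8, 9, 10, 11 (1-based) — 9 in total.

9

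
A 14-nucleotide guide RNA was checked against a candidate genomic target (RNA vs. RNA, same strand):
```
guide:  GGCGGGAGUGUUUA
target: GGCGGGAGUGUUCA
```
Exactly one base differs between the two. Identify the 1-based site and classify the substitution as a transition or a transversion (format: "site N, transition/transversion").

The sequences differ only at site 13: U→C (pyrimidine→pyrimidine), a transition.

site 13, transition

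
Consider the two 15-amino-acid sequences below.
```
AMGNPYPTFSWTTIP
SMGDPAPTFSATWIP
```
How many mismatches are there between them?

5

Mismatches (1-based): residue 1: A→S; residue 4: N→D; residue 6: Y→A; residue 11: W→A; residue 13: T→W.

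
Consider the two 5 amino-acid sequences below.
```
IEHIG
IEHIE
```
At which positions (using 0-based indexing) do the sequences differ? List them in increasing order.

4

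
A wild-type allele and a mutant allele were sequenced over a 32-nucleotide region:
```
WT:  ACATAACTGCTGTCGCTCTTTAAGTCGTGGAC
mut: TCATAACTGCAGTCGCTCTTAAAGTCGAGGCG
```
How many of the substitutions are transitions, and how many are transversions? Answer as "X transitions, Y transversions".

0 transitions, 6 transversions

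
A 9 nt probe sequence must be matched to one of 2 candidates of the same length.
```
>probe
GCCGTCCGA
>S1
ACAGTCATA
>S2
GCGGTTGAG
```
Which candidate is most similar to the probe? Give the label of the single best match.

Hamming distances to probe — S1: 4; S2: 5.
Smallest is S1 with 4 mismatches.

S1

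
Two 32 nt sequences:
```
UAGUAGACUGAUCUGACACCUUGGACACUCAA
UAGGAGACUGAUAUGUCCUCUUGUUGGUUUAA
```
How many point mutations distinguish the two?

Comparing position by position, 11 positions differ: 4 (U/G), 13 (C/A), 16 (A/U), 18 (A/C), 19 (C/U), 24 (G/U), 25 (A/U), 26 (C/G), 27 (A/G), 28 (C/U), 30 (C/U).

11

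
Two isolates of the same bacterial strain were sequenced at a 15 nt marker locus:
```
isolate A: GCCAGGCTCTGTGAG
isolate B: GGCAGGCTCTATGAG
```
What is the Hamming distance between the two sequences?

Mismatches (1-based): base 2: C→G; base 11: G→A.

2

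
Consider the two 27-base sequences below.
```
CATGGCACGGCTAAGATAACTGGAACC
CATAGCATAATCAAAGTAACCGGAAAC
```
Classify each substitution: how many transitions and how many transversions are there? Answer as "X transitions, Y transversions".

Mismatches (1-based):
base 4: G→A (purine→purine, transition)
base 8: C→T (pyrimidine→pyrimidine, transition)
base 9: G→A (purine→purine, transition)
base 10: G→A (purine→purine, transition)
base 11: C→T (pyrimidine→pyrimidine, transition)
base 12: T→C (pyrimidine→pyrimidine, transition)
base 15: G→A (purine→purine, transition)
base 16: A→G (purine→purine, transition)
base 21: T→C (pyrimidine→pyrimidine, transition)
base 26: C→A (pyrimidine→purine, transversion)

9 transitions, 1 transversion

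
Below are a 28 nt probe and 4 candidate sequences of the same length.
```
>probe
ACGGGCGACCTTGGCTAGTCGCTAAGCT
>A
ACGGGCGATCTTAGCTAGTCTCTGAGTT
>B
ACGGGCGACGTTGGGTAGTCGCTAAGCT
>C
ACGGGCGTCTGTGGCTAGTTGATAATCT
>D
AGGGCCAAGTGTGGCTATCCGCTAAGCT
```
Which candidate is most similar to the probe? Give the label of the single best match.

Hamming distances to probe — A: 5; B: 2; C: 6; D: 8.
Smallest is B with 2 mismatches.

B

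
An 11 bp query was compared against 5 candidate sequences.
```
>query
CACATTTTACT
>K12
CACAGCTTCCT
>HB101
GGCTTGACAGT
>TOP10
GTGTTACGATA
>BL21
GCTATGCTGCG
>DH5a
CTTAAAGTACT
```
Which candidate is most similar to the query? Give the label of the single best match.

K12

Hamming distances to query — K12: 3; HB101: 7; TOP10: 9; BL21: 7; DH5a: 5.
Smallest is K12 with 3 mismatches.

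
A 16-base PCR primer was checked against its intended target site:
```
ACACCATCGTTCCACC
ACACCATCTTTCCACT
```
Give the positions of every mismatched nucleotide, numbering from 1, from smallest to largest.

Scanning 1-based: 9: G/T; 16: C/T.

9, 16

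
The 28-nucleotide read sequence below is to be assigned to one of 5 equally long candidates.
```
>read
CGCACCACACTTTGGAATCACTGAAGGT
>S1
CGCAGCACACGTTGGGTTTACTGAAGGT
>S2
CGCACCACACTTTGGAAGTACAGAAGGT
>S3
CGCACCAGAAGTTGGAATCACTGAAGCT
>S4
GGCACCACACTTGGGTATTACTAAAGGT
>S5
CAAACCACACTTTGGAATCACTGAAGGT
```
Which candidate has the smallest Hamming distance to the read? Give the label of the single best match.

Hamming distances to read — S1: 5; S2: 3; S3: 4; S4: 5; S5: 2.
Smallest is S5 with 2 mismatches.

S5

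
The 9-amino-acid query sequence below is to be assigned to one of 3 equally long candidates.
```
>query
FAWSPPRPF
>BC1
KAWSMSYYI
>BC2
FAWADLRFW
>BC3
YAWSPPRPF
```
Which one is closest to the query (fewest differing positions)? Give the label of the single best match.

BC3

BC1 differs at 6 positions; BC2 differs at 5 positions; BC3 differs at 1 position. The closest is BC3.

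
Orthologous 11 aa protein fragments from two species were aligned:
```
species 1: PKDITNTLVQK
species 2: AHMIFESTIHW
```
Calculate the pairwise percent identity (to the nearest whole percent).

9%

10 positions differ (1, 2, 3, 5, 6, 7, 8, 9, 10, 11), so 1 of 11 match: 1/11 = 9.091%.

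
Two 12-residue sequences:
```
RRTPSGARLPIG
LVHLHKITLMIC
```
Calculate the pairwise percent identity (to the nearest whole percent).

17%

10 positions differ (1, 2, 3, 4, 5, 6, 7, 8, 10, 12), so 2 of 12 match: 2/12 = 16.67%.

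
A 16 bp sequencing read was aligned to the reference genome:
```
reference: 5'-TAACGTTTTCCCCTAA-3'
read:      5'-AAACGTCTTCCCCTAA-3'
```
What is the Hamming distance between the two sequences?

2

The sequences differ at positions 1, 7 (1-based) — 2 in total.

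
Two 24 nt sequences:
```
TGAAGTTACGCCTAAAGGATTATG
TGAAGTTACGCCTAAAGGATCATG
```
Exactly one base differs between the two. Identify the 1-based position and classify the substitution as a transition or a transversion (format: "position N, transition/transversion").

Position 21 changes T→C. T is a pyrimidine and C is a pyrimidine, so this is a transition.

position 21, transition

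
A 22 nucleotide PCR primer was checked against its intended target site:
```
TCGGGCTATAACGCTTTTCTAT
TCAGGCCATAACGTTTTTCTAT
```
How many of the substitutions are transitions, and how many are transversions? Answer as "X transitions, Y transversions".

3 transitions, 0 transversions

Transitions (purine↔purine or pyrimidine↔pyrimidine): 3 G→A, 7 T→C, 14 C→T.
Transversions (purine↔pyrimidine): none.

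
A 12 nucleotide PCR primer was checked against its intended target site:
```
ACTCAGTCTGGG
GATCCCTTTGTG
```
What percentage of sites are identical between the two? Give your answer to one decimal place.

6 positions differ (1, 2, 5, 6, 8, 11), so 6 of 12 match: 6/12 = 50%.

50.0%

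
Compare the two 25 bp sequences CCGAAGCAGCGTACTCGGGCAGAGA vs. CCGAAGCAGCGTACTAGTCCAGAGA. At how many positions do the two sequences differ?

3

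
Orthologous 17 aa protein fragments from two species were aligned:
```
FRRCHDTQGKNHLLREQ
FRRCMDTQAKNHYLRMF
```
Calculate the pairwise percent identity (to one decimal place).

5 positions differ (5, 9, 13, 16, 17), so 12 of 17 match: 12/17 = 70.59%.

70.6%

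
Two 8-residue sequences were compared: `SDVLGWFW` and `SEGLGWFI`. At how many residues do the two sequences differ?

Mismatches (1-based): residue 2: D→E; residue 3: V→G; residue 8: W→I.

3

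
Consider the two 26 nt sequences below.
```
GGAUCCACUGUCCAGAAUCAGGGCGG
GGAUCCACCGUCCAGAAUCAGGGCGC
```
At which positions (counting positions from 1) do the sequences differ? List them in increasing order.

9, 26

Scanning 1-based: 9: U/C; 26: G/C.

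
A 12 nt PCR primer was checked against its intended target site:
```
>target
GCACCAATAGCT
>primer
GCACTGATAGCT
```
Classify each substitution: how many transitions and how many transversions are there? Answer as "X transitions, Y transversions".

2 transitions, 0 transversions

Transitions (purine↔purine or pyrimidine↔pyrimidine): 5 C→T, 6 A→G.
Transversions (purine↔pyrimidine): none.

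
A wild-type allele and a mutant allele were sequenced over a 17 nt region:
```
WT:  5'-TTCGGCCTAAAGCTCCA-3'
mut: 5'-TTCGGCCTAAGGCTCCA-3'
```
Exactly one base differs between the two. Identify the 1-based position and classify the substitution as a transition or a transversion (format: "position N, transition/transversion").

The sequences differ only at position 11: A→G (purine→purine), a transition.

position 11, transition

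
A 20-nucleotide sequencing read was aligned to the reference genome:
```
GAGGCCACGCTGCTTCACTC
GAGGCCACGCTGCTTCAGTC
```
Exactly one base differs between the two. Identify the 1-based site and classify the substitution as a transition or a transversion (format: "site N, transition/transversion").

Site 18 changes C→G. C is a pyrimidine and G is a purine, so this is a transversion.

site 18, transversion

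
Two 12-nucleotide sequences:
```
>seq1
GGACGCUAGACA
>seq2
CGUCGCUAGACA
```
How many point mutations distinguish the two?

2

Mismatches (1-based): site 1: G→C; site 3: A→U.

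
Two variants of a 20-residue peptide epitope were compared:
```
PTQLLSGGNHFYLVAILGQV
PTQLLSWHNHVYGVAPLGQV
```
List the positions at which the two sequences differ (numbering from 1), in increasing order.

Scanning 1-based: 7: G/W; 8: G/H; 11: F/V; 13: L/G; 16: I/P.

7, 8, 11, 13, 16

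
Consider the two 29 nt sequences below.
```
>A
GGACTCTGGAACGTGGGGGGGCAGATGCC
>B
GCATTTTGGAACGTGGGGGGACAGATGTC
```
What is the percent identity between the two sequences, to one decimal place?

82.8%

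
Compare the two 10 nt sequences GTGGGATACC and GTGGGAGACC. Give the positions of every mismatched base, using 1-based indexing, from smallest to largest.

7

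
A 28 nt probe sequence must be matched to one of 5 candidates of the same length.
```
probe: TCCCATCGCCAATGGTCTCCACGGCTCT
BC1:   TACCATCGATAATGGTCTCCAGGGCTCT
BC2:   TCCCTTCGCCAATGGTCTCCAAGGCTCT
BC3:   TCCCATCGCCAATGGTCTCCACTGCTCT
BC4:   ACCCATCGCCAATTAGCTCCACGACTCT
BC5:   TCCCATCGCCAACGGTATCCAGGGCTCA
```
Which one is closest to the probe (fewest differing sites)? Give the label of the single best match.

BC3

BC1 differs at 4 sites; BC2 differs at 2 sites; BC3 differs at 1 site; BC4 differs at 5 sites; BC5 differs at 4 sites. The closest is BC3.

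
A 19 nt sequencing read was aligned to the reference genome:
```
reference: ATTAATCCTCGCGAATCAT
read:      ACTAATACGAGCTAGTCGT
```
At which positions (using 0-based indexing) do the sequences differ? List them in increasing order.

Differences at position 1 (T→C), position 6 (C→A), position 8 (T→G), position 9 (C→A), position 12 (G→T), position 14 (A→G), position 17 (A→G).

1, 6, 8, 9, 12, 14, 17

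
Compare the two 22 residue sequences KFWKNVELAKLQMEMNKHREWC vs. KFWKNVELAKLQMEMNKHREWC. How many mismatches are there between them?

0

The two sequences are identical at every position.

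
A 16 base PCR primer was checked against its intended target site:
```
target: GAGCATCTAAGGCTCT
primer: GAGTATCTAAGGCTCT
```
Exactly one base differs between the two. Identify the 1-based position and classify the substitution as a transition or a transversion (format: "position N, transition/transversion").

The sequences differ only at position 4: C→T (pyrimidine→pyrimidine), a transition.

position 4, transition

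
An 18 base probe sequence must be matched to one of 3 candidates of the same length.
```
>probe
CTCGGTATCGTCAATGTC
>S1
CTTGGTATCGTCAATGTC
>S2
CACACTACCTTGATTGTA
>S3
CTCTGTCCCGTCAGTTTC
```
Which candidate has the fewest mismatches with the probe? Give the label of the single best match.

S1

S1 differs at 1 position; S2 differs at 8 positions; S3 differs at 5 positions. The closest is S1.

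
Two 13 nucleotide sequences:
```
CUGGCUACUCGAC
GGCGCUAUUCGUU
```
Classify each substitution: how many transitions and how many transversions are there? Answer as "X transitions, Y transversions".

Mismatches (1-based):
site 1: C→G (pyrimidine→purine, transversion)
site 2: U→G (pyrimidine→purine, transversion)
site 3: G→C (purine→pyrimidine, transversion)
site 8: C→U (pyrimidine→pyrimidine, transition)
site 12: A→U (purine→pyrimidine, transversion)
site 13: C→U (pyrimidine→pyrimidine, transition)

2 transitions, 4 transversions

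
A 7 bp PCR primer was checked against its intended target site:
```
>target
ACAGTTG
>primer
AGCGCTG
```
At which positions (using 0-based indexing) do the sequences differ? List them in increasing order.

1, 2, 4

Scanning 0-based: 1: C/G; 2: A/C; 4: T/C.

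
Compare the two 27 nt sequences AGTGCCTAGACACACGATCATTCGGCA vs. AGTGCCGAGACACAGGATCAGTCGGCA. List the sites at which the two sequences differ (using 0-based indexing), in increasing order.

Differences at site 6 (T→G), site 14 (C→G), site 20 (T→G).

6, 14, 20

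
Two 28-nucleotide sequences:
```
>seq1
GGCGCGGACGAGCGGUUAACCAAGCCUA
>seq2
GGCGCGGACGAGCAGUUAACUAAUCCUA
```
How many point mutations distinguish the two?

Comparing position by position, 3 positions differ: 14 (G/A), 21 (C/U), 24 (G/U).

3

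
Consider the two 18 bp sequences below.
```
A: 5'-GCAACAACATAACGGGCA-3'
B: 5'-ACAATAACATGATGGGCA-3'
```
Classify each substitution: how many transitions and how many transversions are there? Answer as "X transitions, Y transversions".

4 transitions, 0 transversions

Transitions (purine↔purine or pyrimidine↔pyrimidine): 1 G→A, 5 C→T, 11 A→G, 13 C→T.
Transversions (purine↔pyrimidine): none.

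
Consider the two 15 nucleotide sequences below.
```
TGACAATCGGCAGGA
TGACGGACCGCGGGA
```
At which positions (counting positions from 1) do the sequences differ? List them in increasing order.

5, 6, 7, 9, 12

Differences at position 5 (A→G), position 6 (A→G), position 7 (T→A), position 9 (G→C), position 12 (A→G).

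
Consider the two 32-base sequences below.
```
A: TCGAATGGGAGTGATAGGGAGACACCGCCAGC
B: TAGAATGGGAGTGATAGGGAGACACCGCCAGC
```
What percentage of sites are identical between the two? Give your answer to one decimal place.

Mismatch at position 2 (1-based): 1 of 32.
Identical positions: 31/32 = 96.88% → 96.9%.

96.9%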